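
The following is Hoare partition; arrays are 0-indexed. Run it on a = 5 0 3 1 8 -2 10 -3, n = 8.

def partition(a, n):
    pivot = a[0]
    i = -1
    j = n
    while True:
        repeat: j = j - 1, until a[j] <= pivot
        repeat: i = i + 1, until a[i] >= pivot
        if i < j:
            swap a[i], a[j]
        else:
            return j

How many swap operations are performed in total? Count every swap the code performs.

pivot = a[0] = 5; i = -1, j = 8
j→7 (a[7]=-3≤5), i→0 (a[0]=5≥5); i<j, swap → -3 0 3 1 8 -2 10 5
j→5 (a[5]=-2≤5), i→4 (a[4]=8≥5); i<j, swap → -3 0 3 1 -2 8 10 5
j→4, i→5; i≥j, return j=4. a = -3 0 3 1 -2 8 10 5

2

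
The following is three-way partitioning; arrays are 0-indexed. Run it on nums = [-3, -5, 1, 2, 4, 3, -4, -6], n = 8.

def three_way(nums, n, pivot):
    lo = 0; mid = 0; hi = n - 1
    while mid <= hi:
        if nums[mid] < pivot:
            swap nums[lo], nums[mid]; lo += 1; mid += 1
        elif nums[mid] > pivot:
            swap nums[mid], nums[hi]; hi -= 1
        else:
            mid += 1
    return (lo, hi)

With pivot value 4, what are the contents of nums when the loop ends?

lo=0 mid=0 hi=7
-3<4: swap(0,0), lo=1 mid=1 ⇒ [-3, -5, 1, 2, 4, 3, -4, -6]
-5<4: swap(1,1), lo=2 mid=2 ⇒ [-3, -5, 1, 2, 4, 3, -4, -6]
1<4: swap(2,2), lo=3 mid=3 ⇒ [-3, -5, 1, 2, 4, 3, -4, -6]
2<4: swap(3,3), lo=4 mid=4 ⇒ [-3, -5, 1, 2, 4, 3, -4, -6]
4=4: mid=5
3<4: swap(4,5), lo=5 mid=6 ⇒ [-3, -5, 1, 2, 3, 4, -4, -6]
-4<4: swap(5,6), lo=6 mid=7 ⇒ [-3, -5, 1, 2, 3, -4, 4, -6]
-6<4: swap(6,7), lo=7 mid=8 ⇒ [-3, -5, 1, 2, 3, -4, -6, 4]
done. lo=7 hi=7; nums=[-3, -5, 1, 2, 3, -4, -6, 4]

[-3, -5, 1, 2, 3, -4, -6, 4]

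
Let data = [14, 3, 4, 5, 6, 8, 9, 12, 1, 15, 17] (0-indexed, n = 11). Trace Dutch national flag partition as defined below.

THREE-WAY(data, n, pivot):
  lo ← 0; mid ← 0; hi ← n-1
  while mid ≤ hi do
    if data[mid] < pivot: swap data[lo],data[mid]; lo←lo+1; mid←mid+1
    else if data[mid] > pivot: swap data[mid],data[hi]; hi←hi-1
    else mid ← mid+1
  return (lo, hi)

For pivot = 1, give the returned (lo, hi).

lo=0 mid=0 hi=10
14>1: swap(0,10), hi=9 ⇒ [17, 3, 4, 5, 6, 8, 9, 12, 1, 15, 14]
17>1: swap(0,9), hi=8 ⇒ [15, 3, 4, 5, 6, 8, 9, 12, 1, 17, 14]
15>1: swap(0,8), hi=7 ⇒ [1, 3, 4, 5, 6, 8, 9, 12, 15, 17, 14]
1=1: mid=1
3>1: swap(1,7), hi=6 ⇒ [1, 12, 4, 5, 6, 8, 9, 3, 15, 17, 14]
12>1: swap(1,6), hi=5 ⇒ [1, 9, 4, 5, 6, 8, 12, 3, 15, 17, 14]
9>1: swap(1,5), hi=4 ⇒ [1, 8, 4, 5, 6, 9, 12, 3, 15, 17, 14]
8>1: swap(1,4), hi=3 ⇒ [1, 6, 4, 5, 8, 9, 12, 3, 15, 17, 14]
6>1: swap(1,3), hi=2 ⇒ [1, 5, 4, 6, 8, 9, 12, 3, 15, 17, 14]
5>1: swap(1,2), hi=1 ⇒ [1, 4, 5, 6, 8, 9, 12, 3, 15, 17, 14]
4>1: swap(1,1), hi=0 ⇒ [1, 4, 5, 6, 8, 9, 12, 3, 15, 17, 14]
done. lo=0 hi=0; data=[1, 4, 5, 6, 8, 9, 12, 3, 15, 17, 14]

(0, 0)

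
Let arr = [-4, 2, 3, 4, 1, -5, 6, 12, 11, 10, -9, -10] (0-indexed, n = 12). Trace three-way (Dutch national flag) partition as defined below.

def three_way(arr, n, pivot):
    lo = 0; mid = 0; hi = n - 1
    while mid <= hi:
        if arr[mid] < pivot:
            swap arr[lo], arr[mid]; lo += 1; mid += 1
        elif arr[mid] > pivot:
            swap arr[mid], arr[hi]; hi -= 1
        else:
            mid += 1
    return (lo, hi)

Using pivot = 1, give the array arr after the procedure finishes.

[-4, -10, -9, -5, 1, 6, 12, 11, 10, 4, 3, 2]

lo=0 mid=0 hi=11
-4<1: swap(0,0), lo=1 mid=1 ⇒ [-4, 2, 3, 4, 1, -5, 6, 12, 11, 10, -9, -10]
2>1: swap(1,11), hi=10 ⇒ [-4, -10, 3, 4, 1, -5, 6, 12, 11, 10, -9, 2]
-10<1: swap(1,1), lo=2 mid=2 ⇒ [-4, -10, 3, 4, 1, -5, 6, 12, 11, 10, -9, 2]
3>1: swap(2,10), hi=9 ⇒ [-4, -10, -9, 4, 1, -5, 6, 12, 11, 10, 3, 2]
-9<1: swap(2,2), lo=3 mid=3 ⇒ [-4, -10, -9, 4, 1, -5, 6, 12, 11, 10, 3, 2]
4>1: swap(3,9), hi=8 ⇒ [-4, -10, -9, 10, 1, -5, 6, 12, 11, 4, 3, 2]
10>1: swap(3,8), hi=7 ⇒ [-4, -10, -9, 11, 1, -5, 6, 12, 10, 4, 3, 2]
11>1: swap(3,7), hi=6 ⇒ [-4, -10, -9, 12, 1, -5, 6, 11, 10, 4, 3, 2]
12>1: swap(3,6), hi=5 ⇒ [-4, -10, -9, 6, 1, -5, 12, 11, 10, 4, 3, 2]
6>1: swap(3,5), hi=4 ⇒ [-4, -10, -9, -5, 1, 6, 12, 11, 10, 4, 3, 2]
-5<1: swap(3,3), lo=4 mid=4 ⇒ [-4, -10, -9, -5, 1, 6, 12, 11, 10, 4, 3, 2]
1=1: mid=5
done. lo=4 hi=4; arr=[-4, -10, -9, -5, 1, 6, 12, 11, 10, 4, 3, 2]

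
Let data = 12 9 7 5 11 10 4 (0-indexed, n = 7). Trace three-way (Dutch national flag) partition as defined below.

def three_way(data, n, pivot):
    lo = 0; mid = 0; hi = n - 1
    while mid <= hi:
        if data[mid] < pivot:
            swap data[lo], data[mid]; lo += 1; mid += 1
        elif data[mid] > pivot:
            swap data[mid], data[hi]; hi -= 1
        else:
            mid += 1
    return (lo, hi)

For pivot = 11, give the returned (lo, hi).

pivot = 11; lo=0, mid=0, hi=6
data[mid]=12>11: swap data[0],data[6]; hi=5 → 4 9 7 5 11 10 12
data[mid]=4<11: swap data[0],data[0]; lo=1,mid=1 → 4 9 7 5 11 10 12
data[mid]=9<11: swap data[1],data[1]; lo=2,mid=2 → 4 9 7 5 11 10 12
data[mid]=7<11: swap data[2],data[2]; lo=3,mid=3 → 4 9 7 5 11 10 12
data[mid]=5<11: swap data[3],data[3]; lo=4,mid=4 → 4 9 7 5 11 10 12
data[mid]=11=11: mid=5
data[mid]=10<11: swap data[4],data[5]; lo=5,mid=6 → 4 9 7 5 10 11 12
end: lo=5, hi=5; data = 4 9 7 5 10 11 12

(5, 5)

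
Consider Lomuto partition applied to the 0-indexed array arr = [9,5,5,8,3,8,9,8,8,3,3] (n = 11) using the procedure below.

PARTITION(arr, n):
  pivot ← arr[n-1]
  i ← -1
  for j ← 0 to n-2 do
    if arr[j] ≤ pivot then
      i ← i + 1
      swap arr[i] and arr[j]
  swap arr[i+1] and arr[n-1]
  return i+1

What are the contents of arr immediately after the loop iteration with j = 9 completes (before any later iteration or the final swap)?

pivot = arr[10] = 3; i = -1
j=0: arr[0]=9 > 3 → no swap
j=1: arr[1]=5 > 3 → no swap
j=2: arr[2]=5 > 3 → no swap
j=3: arr[3]=8 > 3 → no swap
j=4: arr[4]=3 ≤ 3 → i=0, swap arr[0],arr[4] → [3,5,5,8,9,8,9,8,8,3,3]
j=5: arr[5]=8 > 3 → no swap
j=6: arr[6]=9 > 3 → no swap
j=7: arr[7]=8 > 3 → no swap
j=8: arr[8]=8 > 3 → no swap
j=9: arr[9]=3 ≤ 3 → i=1, swap arr[1],arr[9] → [3,3,5,8,9,8,9,8,8,5,3]
(after j=9) arr = [3,3,5,8,9,8,9,8,8,5,3]

[3,3,5,8,9,8,9,8,8,5,3]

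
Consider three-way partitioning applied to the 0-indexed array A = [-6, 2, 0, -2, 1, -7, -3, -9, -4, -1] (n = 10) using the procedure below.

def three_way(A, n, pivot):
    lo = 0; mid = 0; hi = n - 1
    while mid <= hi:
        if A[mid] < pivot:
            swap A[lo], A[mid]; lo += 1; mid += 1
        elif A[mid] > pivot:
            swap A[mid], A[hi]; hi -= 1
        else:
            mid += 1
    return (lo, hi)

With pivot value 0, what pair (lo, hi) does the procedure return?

pivot = 0; lo=0, mid=0, hi=9
A[mid]=-6<0: swap A[0],A[0]; lo=1,mid=1 → [-6, 2, 0, -2, 1, -7, -3, -9, -4, -1]
A[mid]=2>0: swap A[1],A[9]; hi=8 → [-6, -1, 0, -2, 1, -7, -3, -9, -4, 2]
A[mid]=-1<0: swap A[1],A[1]; lo=2,mid=2 → [-6, -1, 0, -2, 1, -7, -3, -9, -4, 2]
A[mid]=0=0: mid=3
A[mid]=-2<0: swap A[2],A[3]; lo=3,mid=4 → [-6, -1, -2, 0, 1, -7, -3, -9, -4, 2]
A[mid]=1>0: swap A[4],A[8]; hi=7 → [-6, -1, -2, 0, -4, -7, -3, -9, 1, 2]
A[mid]=-4<0: swap A[3],A[4]; lo=4,mid=5 → [-6, -1, -2, -4, 0, -7, -3, -9, 1, 2]
A[mid]=-7<0: swap A[4],A[5]; lo=5,mid=6 → [-6, -1, -2, -4, -7, 0, -3, -9, 1, 2]
A[mid]=-3<0: swap A[5],A[6]; lo=6,mid=7 → [-6, -1, -2, -4, -7, -3, 0, -9, 1, 2]
A[mid]=-9<0: swap A[6],A[7]; lo=7,mid=8 → [-6, -1, -2, -4, -7, -3, -9, 0, 1, 2]
end: lo=7, hi=7; A = [-6, -1, -2, -4, -7, -3, -9, 0, 1, 2]

(7, 7)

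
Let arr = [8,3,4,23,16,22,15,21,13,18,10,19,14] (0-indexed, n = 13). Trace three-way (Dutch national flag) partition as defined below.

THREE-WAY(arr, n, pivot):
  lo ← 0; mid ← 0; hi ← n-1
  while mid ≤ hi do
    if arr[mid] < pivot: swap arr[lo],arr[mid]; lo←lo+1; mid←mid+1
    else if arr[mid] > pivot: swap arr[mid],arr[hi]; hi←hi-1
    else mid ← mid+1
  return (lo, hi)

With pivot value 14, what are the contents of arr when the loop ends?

[8,3,4,10,13,14,21,15,18,22,19,16,23]

pivot = 14; lo=0, mid=0, hi=12
arr[mid]=8<14: swap arr[0],arr[0]; lo=1,mid=1 → [8,3,4,23,16,22,15,21,13,18,10,19,14]
arr[mid]=3<14: swap arr[1],arr[1]; lo=2,mid=2 → [8,3,4,23,16,22,15,21,13,18,10,19,14]
arr[mid]=4<14: swap arr[2],arr[2]; lo=3,mid=3 → [8,3,4,23,16,22,15,21,13,18,10,19,14]
arr[mid]=23>14: swap arr[3],arr[12]; hi=11 → [8,3,4,14,16,22,15,21,13,18,10,19,23]
arr[mid]=14=14: mid=4
arr[mid]=16>14: swap arr[4],arr[11]; hi=10 → [8,3,4,14,19,22,15,21,13,18,10,16,23]
arr[mid]=19>14: swap arr[4],arr[10]; hi=9 → [8,3,4,14,10,22,15,21,13,18,19,16,23]
arr[mid]=10<14: swap arr[3],arr[4]; lo=4,mid=5 → [8,3,4,10,14,22,15,21,13,18,19,16,23]
arr[mid]=22>14: swap arr[5],arr[9]; hi=8 → [8,3,4,10,14,18,15,21,13,22,19,16,23]
arr[mid]=18>14: swap arr[5],arr[8]; hi=7 → [8,3,4,10,14,13,15,21,18,22,19,16,23]
arr[mid]=13<14: swap arr[4],arr[5]; lo=5,mid=6 → [8,3,4,10,13,14,15,21,18,22,19,16,23]
arr[mid]=15>14: swap arr[6],arr[7]; hi=6 → [8,3,4,10,13,14,21,15,18,22,19,16,23]
arr[mid]=21>14: swap arr[6],arr[6]; hi=5 → [8,3,4,10,13,14,21,15,18,22,19,16,23]
end: lo=5, hi=5; arr = [8,3,4,10,13,14,21,15,18,22,19,16,23]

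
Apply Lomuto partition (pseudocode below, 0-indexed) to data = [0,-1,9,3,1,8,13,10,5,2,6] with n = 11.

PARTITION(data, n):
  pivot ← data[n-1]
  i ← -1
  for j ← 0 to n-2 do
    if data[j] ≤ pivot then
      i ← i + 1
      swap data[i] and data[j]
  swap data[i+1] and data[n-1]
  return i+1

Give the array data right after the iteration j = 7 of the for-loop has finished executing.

[0,-1,3,1,9,8,13,10,5,2,6]

pivot = data[10] = 6; i = -1
j=0: data[0]=0 ≤ 6 → i=0, swap data[0],data[0] (no change) → [0,-1,9,3,1,8,13,10,5,2,6]
j=1: data[1]=-1 ≤ 6 → i=1, swap data[1],data[1] (no change) → [0,-1,9,3,1,8,13,10,5,2,6]
j=2: data[2]=9 > 6 → no swap
j=3: data[3]=3 ≤ 6 → i=2, swap data[2],data[3] → [0,-1,3,9,1,8,13,10,5,2,6]
j=4: data[4]=1 ≤ 6 → i=3, swap data[3],data[4] → [0,-1,3,1,9,8,13,10,5,2,6]
j=5: data[5]=8 > 6 → no swap
j=6: data[6]=13 > 6 → no swap
j=7: data[7]=10 > 6 → no swap
(after j=7) data = [0,-1,3,1,9,8,13,10,5,2,6]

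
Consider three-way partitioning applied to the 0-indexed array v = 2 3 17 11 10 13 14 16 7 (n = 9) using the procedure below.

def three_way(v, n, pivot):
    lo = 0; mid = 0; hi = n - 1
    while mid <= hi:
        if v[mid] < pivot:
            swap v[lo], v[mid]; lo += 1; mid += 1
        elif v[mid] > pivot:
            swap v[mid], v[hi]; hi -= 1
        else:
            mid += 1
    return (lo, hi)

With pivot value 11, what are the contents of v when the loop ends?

2 3 7 10 11 14 16 13 17

pivot = 11; lo=0, mid=0, hi=8
v[mid]=2<11: swap v[0],v[0]; lo=1,mid=1 → 2 3 17 11 10 13 14 16 7
v[mid]=3<11: swap v[1],v[1]; lo=2,mid=2 → 2 3 17 11 10 13 14 16 7
v[mid]=17>11: swap v[2],v[8]; hi=7 → 2 3 7 11 10 13 14 16 17
v[mid]=7<11: swap v[2],v[2]; lo=3,mid=3 → 2 3 7 11 10 13 14 16 17
v[mid]=11=11: mid=4
v[mid]=10<11: swap v[3],v[4]; lo=4,mid=5 → 2 3 7 10 11 13 14 16 17
v[mid]=13>11: swap v[5],v[7]; hi=6 → 2 3 7 10 11 16 14 13 17
v[mid]=16>11: swap v[5],v[6]; hi=5 → 2 3 7 10 11 14 16 13 17
v[mid]=14>11: swap v[5],v[5]; hi=4 → 2 3 7 10 11 14 16 13 17
end: lo=4, hi=4; v = 2 3 7 10 11 14 16 13 17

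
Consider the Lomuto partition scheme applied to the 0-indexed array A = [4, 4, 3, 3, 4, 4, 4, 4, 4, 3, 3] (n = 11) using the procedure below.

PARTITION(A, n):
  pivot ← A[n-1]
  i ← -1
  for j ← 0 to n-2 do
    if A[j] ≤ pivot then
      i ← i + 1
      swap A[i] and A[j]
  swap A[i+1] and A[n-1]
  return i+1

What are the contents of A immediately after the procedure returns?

pivot = A[10] = 3; i = -1
j=0: A[0]=4 > 3 → no swap
j=1: A[1]=4 > 3 → no swap
j=2: A[2]=3 ≤ 3 → i=0, swap A[0],A[2] → [3, 4, 4, 3, 4, 4, 4, 4, 4, 3, 3]
j=3: A[3]=3 ≤ 3 → i=1, swap A[1],A[3] → [3, 3, 4, 4, 4, 4, 4, 4, 4, 3, 3]
j=4: A[4]=4 > 3 → no swap
j=5: A[5]=4 > 3 → no swap
j=6: A[6]=4 > 3 → no swap
j=7: A[7]=4 > 3 → no swap
j=8: A[8]=4 > 3 → no swap
j=9: A[9]=3 ≤ 3 → i=2, swap A[2],A[9] → [3, 3, 3, 4, 4, 4, 4, 4, 4, 4, 3]
final swap A[3],A[10] → [3, 3, 3, 3, 4, 4, 4, 4, 4, 4, 4]; return 3

[3, 3, 3, 3, 4, 4, 4, 4, 4, 4, 4]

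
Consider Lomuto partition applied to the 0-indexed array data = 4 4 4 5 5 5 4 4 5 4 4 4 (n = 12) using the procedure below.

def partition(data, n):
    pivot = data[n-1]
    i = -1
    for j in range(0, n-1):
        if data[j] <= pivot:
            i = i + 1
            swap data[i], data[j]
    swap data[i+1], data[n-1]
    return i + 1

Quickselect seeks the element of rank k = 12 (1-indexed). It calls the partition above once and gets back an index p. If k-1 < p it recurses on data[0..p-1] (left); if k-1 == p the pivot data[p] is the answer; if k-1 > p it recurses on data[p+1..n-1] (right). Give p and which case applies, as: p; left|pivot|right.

pivot = data[11] = 4; i = -1
j=0: data[0]=4 ≤ 4 → i=0, swap data[0],data[0] (no change) → 4 4 4 5 5 5 4 4 5 4 4 4
j=1: data[1]=4 ≤ 4 → i=1, swap data[1],data[1] (no change) → 4 4 4 5 5 5 4 4 5 4 4 4
j=2: data[2]=4 ≤ 4 → i=2, swap data[2],data[2] (no change) → 4 4 4 5 5 5 4 4 5 4 4 4
j=3: data[3]=5 > 4 → no swap
j=4: data[4]=5 > 4 → no swap
j=5: data[5]=5 > 4 → no swap
j=6: data[6]=4 ≤ 4 → i=3, swap data[3],data[6] → 4 4 4 4 5 5 5 4 5 4 4 4
j=7: data[7]=4 ≤ 4 → i=4, swap data[4],data[7] → 4 4 4 4 4 5 5 5 5 4 4 4
j=8: data[8]=5 > 4 → no swap
j=9: data[9]=4 ≤ 4 → i=5, swap data[5],data[9] → 4 4 4 4 4 4 5 5 5 5 4 4
j=10: data[10]=4 ≤ 4 → i=6, swap data[6],data[10] → 4 4 4 4 4 4 4 5 5 5 5 4
final swap data[7],data[11] → 4 4 4 4 4 4 4 4 5 5 5 5; return 7
p = 7; k-1 = 11 > 7 ⇒ right

7; right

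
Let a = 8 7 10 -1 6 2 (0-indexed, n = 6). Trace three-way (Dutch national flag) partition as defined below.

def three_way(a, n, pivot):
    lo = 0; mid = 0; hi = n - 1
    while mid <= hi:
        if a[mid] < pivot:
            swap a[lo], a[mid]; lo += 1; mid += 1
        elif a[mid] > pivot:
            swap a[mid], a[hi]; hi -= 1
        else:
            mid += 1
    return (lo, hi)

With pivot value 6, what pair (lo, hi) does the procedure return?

pivot = 6; lo=0, mid=0, hi=5
a[mid]=8>6: swap a[0],a[5]; hi=4 → 2 7 10 -1 6 8
a[mid]=2<6: swap a[0],a[0]; lo=1,mid=1 → 2 7 10 -1 6 8
a[mid]=7>6: swap a[1],a[4]; hi=3 → 2 6 10 -1 7 8
a[mid]=6=6: mid=2
a[mid]=10>6: swap a[2],a[3]; hi=2 → 2 6 -1 10 7 8
a[mid]=-1<6: swap a[1],a[2]; lo=2,mid=3 → 2 -1 6 10 7 8
end: lo=2, hi=2; a = 2 -1 6 10 7 8

(2, 2)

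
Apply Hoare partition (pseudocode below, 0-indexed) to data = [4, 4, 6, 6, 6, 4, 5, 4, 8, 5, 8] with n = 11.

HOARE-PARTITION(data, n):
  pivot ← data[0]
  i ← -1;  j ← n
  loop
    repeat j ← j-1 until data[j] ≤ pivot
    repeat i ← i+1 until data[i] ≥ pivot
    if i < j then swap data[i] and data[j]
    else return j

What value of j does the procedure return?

1

pivot=4
j stops at 7 (4), i stops at 0 (4); swap ⇒ [4, 4, 6, 6, 6, 4, 5, 4, 8, 5, 8]
j stops at 5 (4), i stops at 1 (4); swap ⇒ [4, 4, 6, 6, 6, 4, 5, 4, 8, 5, 8]
j stops at 1, i stops at 2; i≥j ⇒ return 1. data=[4, 4, 6, 6, 6, 4, 5, 4, 8, 5, 8]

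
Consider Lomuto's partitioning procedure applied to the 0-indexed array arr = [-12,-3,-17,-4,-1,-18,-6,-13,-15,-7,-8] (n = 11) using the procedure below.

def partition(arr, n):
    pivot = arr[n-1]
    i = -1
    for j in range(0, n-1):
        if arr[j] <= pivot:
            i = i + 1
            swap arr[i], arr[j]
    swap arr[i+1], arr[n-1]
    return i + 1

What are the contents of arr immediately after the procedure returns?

[-12,-17,-18,-13,-15,-8,-6,-4,-1,-7,-3]

pivot=-8, i=-1
j=0: -12≤-8, i=0, swap(0,0) ⇒ [-12,-3,-17,-4,-1,-18,-6,-13,-15,-7,-8]
j=1: -3>-8, skip
j=2: -17≤-8, i=1, swap(1,2) ⇒ [-12,-17,-3,-4,-1,-18,-6,-13,-15,-7,-8]
j=3: -4>-8, skip
j=4: -1>-8, skip
j=5: -18≤-8, i=2, swap(2,5) ⇒ [-12,-17,-18,-4,-1,-3,-6,-13,-15,-7,-8]
j=6: -6>-8, skip
j=7: -13≤-8, i=3, swap(3,7) ⇒ [-12,-17,-18,-13,-1,-3,-6,-4,-15,-7,-8]
j=8: -15≤-8, i=4, swap(4,8) ⇒ [-12,-17,-18,-13,-15,-3,-6,-4,-1,-7,-8]
j=9: -7>-8, skip
swap(5,10) ⇒ [-12,-17,-18,-13,-15,-8,-6,-4,-1,-7,-3]; return 5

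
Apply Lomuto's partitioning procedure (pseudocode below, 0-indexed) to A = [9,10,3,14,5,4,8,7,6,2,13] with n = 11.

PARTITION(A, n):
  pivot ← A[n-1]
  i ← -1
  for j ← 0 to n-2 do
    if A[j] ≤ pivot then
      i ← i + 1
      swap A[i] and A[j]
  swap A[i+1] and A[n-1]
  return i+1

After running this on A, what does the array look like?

pivot = A[10] = 13; i = -1
j=0: A[0]=9 ≤ 13 → i=0, swap A[0],A[0] (no change) → [9,10,3,14,5,4,8,7,6,2,13]
j=1: A[1]=10 ≤ 13 → i=1, swap A[1],A[1] (no change) → [9,10,3,14,5,4,8,7,6,2,13]
j=2: A[2]=3 ≤ 13 → i=2, swap A[2],A[2] (no change) → [9,10,3,14,5,4,8,7,6,2,13]
j=3: A[3]=14 > 13 → no swap
j=4: A[4]=5 ≤ 13 → i=3, swap A[3],A[4] → [9,10,3,5,14,4,8,7,6,2,13]
j=5: A[5]=4 ≤ 13 → i=4, swap A[4],A[5] → [9,10,3,5,4,14,8,7,6,2,13]
j=6: A[6]=8 ≤ 13 → i=5, swap A[5],A[6] → [9,10,3,5,4,8,14,7,6,2,13]
j=7: A[7]=7 ≤ 13 → i=6, swap A[6],A[7] → [9,10,3,5,4,8,7,14,6,2,13]
j=8: A[8]=6 ≤ 13 → i=7, swap A[7],A[8] → [9,10,3,5,4,8,7,6,14,2,13]
j=9: A[9]=2 ≤ 13 → i=8, swap A[8],A[9] → [9,10,3,5,4,8,7,6,2,14,13]
final swap A[9],A[10] → [9,10,3,5,4,8,7,6,2,13,14]; return 9

[9,10,3,5,4,8,7,6,2,13,14]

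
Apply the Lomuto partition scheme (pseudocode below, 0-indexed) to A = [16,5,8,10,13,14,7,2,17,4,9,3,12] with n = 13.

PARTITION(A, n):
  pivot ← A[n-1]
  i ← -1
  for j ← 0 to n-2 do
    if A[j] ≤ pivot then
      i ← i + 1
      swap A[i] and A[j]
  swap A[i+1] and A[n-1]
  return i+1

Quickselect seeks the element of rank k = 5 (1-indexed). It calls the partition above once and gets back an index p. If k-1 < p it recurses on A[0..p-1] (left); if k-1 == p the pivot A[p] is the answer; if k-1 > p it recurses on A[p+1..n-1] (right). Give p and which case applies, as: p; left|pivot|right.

8; left

pivot = A[12] = 12; i = -1
j=0: A[0]=16 > 12 → no swap
j=1: A[1]=5 ≤ 12 → i=0, swap A[0],A[1] → [5,16,8,10,13,14,7,2,17,4,9,3,12]
j=2: A[2]=8 ≤ 12 → i=1, swap A[1],A[2] → [5,8,16,10,13,14,7,2,17,4,9,3,12]
j=3: A[3]=10 ≤ 12 → i=2, swap A[2],A[3] → [5,8,10,16,13,14,7,2,17,4,9,3,12]
j=4: A[4]=13 > 12 → no swap
j=5: A[5]=14 > 12 → no swap
j=6: A[6]=7 ≤ 12 → i=3, swap A[3],A[6] → [5,8,10,7,13,14,16,2,17,4,9,3,12]
j=7: A[7]=2 ≤ 12 → i=4, swap A[4],A[7] → [5,8,10,7,2,14,16,13,17,4,9,3,12]
j=8: A[8]=17 > 12 → no swap
j=9: A[9]=4 ≤ 12 → i=5, swap A[5],A[9] → [5,8,10,7,2,4,16,13,17,14,9,3,12]
j=10: A[10]=9 ≤ 12 → i=6, swap A[6],A[10] → [5,8,10,7,2,4,9,13,17,14,16,3,12]
j=11: A[11]=3 ≤ 12 → i=7, swap A[7],A[11] → [5,8,10,7,2,4,9,3,17,14,16,13,12]
final swap A[8],A[12] → [5,8,10,7,2,4,9,3,12,14,16,13,17]; return 8
p = 8; k-1 = 4 < 8 ⇒ left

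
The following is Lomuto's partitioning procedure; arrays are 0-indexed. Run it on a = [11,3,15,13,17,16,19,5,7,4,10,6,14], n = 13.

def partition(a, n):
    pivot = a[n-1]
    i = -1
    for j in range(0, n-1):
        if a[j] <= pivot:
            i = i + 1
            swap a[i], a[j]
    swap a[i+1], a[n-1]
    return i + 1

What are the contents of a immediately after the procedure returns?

pivot=14, i=-1
j=0: 11≤14, i=0, swap(0,0) ⇒ [11,3,15,13,17,16,19,5,7,4,10,6,14]
j=1: 3≤14, i=1, swap(1,1) ⇒ [11,3,15,13,17,16,19,5,7,4,10,6,14]
j=2: 15>14, skip
j=3: 13≤14, i=2, swap(2,3) ⇒ [11,3,13,15,17,16,19,5,7,4,10,6,14]
j=4: 17>14, skip
j=5: 16>14, skip
j=6: 19>14, skip
j=7: 5≤14, i=3, swap(3,7) ⇒ [11,3,13,5,17,16,19,15,7,4,10,6,14]
j=8: 7≤14, i=4, swap(4,8) ⇒ [11,3,13,5,7,16,19,15,17,4,10,6,14]
j=9: 4≤14, i=5, swap(5,9) ⇒ [11,3,13,5,7,4,19,15,17,16,10,6,14]
j=10: 10≤14, i=6, swap(6,10) ⇒ [11,3,13,5,7,4,10,15,17,16,19,6,14]
j=11: 6≤14, i=7, swap(7,11) ⇒ [11,3,13,5,7,4,10,6,17,16,19,15,14]
swap(8,12) ⇒ [11,3,13,5,7,4,10,6,14,16,19,15,17]; return 8

[11,3,13,5,7,4,10,6,14,16,19,15,17]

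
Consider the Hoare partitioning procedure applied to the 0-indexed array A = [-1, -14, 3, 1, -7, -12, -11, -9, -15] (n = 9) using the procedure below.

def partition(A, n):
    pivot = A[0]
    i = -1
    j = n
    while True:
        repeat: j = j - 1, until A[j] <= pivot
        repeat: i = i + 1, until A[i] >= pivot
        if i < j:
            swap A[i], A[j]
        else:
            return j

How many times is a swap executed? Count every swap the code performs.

3

pivot = A[0] = -1; i = -1, j = 9
j→8 (A[8]=-15≤-1), i→0 (A[0]=-1≥-1); i<j, swap → [-15, -14, 3, 1, -7, -12, -11, -9, -1]
j→7 (A[7]=-9≤-1), i→2 (A[2]=3≥-1); i<j, swap → [-15, -14, -9, 1, -7, -12, -11, 3, -1]
j→6 (A[6]=-11≤-1), i→3 (A[3]=1≥-1); i<j, swap → [-15, -14, -9, -11, -7, -12, 1, 3, -1]
j→5, i→6; i≥j, return j=5. A = [-15, -14, -9, -11, -7, -12, 1, 3, -1]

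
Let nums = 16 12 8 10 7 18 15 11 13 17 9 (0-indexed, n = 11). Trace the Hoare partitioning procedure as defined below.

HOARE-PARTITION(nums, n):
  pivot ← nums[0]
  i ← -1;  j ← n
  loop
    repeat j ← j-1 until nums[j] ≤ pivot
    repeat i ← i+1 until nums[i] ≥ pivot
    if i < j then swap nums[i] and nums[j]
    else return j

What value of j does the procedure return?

pivot=16
j stops at 10 (9), i stops at 0 (16); swap ⇒ 9 12 8 10 7 18 15 11 13 17 16
j stops at 8 (13), i stops at 5 (18); swap ⇒ 9 12 8 10 7 13 15 11 18 17 16
j stops at 7, i stops at 8; i≥j ⇒ return 7. nums=9 12 8 10 7 13 15 11 18 17 16

7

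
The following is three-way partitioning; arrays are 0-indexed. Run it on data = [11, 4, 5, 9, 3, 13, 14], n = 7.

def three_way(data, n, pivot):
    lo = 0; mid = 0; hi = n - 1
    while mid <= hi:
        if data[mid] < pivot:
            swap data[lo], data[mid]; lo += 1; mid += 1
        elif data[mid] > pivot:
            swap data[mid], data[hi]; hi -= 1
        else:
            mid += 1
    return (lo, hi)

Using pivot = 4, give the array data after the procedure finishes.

[3, 4, 9, 5, 13, 14, 11]

pivot = 4; lo=0, mid=0, hi=6
data[mid]=11>4: swap data[0],data[6]; hi=5 → [14, 4, 5, 9, 3, 13, 11]
data[mid]=14>4: swap data[0],data[5]; hi=4 → [13, 4, 5, 9, 3, 14, 11]
data[mid]=13>4: swap data[0],data[4]; hi=3 → [3, 4, 5, 9, 13, 14, 11]
data[mid]=3<4: swap data[0],data[0]; lo=1,mid=1 → [3, 4, 5, 9, 13, 14, 11]
data[mid]=4=4: mid=2
data[mid]=5>4: swap data[2],data[3]; hi=2 → [3, 4, 9, 5, 13, 14, 11]
data[mid]=9>4: swap data[2],data[2]; hi=1 → [3, 4, 9, 5, 13, 14, 11]
end: lo=1, hi=1; data = [3, 4, 9, 5, 13, 14, 11]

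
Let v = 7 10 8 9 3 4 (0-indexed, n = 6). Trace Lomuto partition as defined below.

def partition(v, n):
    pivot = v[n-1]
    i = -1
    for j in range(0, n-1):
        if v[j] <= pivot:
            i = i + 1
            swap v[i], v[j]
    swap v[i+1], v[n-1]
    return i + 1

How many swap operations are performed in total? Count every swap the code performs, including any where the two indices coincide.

pivot = v[5] = 4; i = -1
j=0: v[0]=7 > 4 → no swap
j=1: v[1]=10 > 4 → no swap
j=2: v[2]=8 > 4 → no swap
j=3: v[3]=9 > 4 → no swap
j=4: v[4]=3 ≤ 4 → i=0, swap v[0],v[4] → 3 10 8 9 7 4
final swap v[1],v[5] → 3 4 8 9 7 10; return 1

2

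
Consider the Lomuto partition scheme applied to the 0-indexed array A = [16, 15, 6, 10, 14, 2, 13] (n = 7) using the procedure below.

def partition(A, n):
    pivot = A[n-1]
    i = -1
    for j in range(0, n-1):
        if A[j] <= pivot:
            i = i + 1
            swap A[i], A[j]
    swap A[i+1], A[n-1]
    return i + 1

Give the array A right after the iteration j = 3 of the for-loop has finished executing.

pivot = A[6] = 13; i = -1
j=0: A[0]=16 > 13 → no swap
j=1: A[1]=15 > 13 → no swap
j=2: A[2]=6 ≤ 13 → i=0, swap A[0],A[2] → [6, 15, 16, 10, 14, 2, 13]
j=3: A[3]=10 ≤ 13 → i=1, swap A[1],A[3] → [6, 10, 16, 15, 14, 2, 13]
(after j=3) A = [6, 10, 16, 15, 14, 2, 13]

[6, 10, 16, 15, 14, 2, 13]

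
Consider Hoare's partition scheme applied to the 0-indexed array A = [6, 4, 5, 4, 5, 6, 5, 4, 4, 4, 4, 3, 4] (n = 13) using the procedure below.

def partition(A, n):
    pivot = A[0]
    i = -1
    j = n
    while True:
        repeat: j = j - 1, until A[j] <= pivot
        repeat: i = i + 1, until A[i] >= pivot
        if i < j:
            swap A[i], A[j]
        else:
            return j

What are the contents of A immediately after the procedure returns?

pivot=6
j stops at 12 (4), i stops at 0 (6); swap ⇒ [4, 4, 5, 4, 5, 6, 5, 4, 4, 4, 4, 3, 6]
j stops at 11 (3), i stops at 5 (6); swap ⇒ [4, 4, 5, 4, 5, 3, 5, 4, 4, 4, 4, 6, 6]
j stops at 10, i stops at 11; i≥j ⇒ return 10. A=[4, 4, 5, 4, 5, 3, 5, 4, 4, 4, 4, 6, 6]

[4, 4, 5, 4, 5, 3, 5, 4, 4, 4, 4, 6, 6]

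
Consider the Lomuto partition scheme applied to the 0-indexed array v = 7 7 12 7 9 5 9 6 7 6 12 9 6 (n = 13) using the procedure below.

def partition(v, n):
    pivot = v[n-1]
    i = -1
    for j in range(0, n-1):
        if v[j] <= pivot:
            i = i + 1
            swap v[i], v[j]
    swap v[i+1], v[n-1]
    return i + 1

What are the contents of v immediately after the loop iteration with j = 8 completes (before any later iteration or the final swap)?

5 6 12 7 9 7 9 7 7 6 12 9 6

pivot=6, i=-1
j=0: 7>6, skip
j=1: 7>6, skip
j=2: 12>6, skip
j=3: 7>6, skip
j=4: 9>6, skip
j=5: 5≤6, i=0, swap(0,5) ⇒ 5 7 12 7 9 7 9 6 7 6 12 9 6
j=6: 9>6, skip
j=7: 6≤6, i=1, swap(1,7) ⇒ 5 6 12 7 9 7 9 7 7 6 12 9 6
j=8: 7>6, skip
(after j=8) v = 5 6 12 7 9 7 9 7 7 6 12 9 6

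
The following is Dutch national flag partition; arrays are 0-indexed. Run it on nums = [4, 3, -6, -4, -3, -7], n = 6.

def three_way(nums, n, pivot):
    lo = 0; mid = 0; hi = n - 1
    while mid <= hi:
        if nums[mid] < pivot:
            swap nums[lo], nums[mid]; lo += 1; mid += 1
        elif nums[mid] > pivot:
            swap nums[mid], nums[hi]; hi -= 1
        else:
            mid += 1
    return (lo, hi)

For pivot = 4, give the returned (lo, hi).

(5, 5)

lo=0 mid=0 hi=5
4=4: mid=1
3<4: swap(0,1), lo=1 mid=2 ⇒ [3, 4, -6, -4, -3, -7]
-6<4: swap(1,2), lo=2 mid=3 ⇒ [3, -6, 4, -4, -3, -7]
-4<4: swap(2,3), lo=3 mid=4 ⇒ [3, -6, -4, 4, -3, -7]
-3<4: swap(3,4), lo=4 mid=5 ⇒ [3, -6, -4, -3, 4, -7]
-7<4: swap(4,5), lo=5 mid=6 ⇒ [3, -6, -4, -3, -7, 4]
done. lo=5 hi=5; nums=[3, -6, -4, -3, -7, 4]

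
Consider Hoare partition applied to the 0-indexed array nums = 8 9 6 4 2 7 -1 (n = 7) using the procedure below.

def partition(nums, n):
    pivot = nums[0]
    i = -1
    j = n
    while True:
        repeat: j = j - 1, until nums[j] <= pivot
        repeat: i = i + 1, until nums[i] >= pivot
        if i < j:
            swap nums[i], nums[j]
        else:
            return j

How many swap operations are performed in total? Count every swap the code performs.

2

pivot = nums[0] = 8; i = -1, j = 7
j→6 (nums[6]=-1≤8), i→0 (nums[0]=8≥8); i<j, swap → -1 9 6 4 2 7 8
j→5 (nums[5]=7≤8), i→1 (nums[1]=9≥8); i<j, swap → -1 7 6 4 2 9 8
j→4, i→5; i≥j, return j=4. nums = -1 7 6 4 2 9 8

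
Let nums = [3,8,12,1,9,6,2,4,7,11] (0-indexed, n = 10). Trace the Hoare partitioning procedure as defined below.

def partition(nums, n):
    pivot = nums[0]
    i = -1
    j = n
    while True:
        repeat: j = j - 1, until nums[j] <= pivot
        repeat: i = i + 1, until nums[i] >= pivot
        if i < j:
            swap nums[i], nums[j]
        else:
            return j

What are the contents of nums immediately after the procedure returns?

pivot = nums[0] = 3; i = -1, j = 10
j→6 (nums[6]=2≤3), i→0 (nums[0]=3≥3); i<j, swap → [2,8,12,1,9,6,3,4,7,11]
j→3 (nums[3]=1≤3), i→1 (nums[1]=8≥3); i<j, swap → [2,1,12,8,9,6,3,4,7,11]
j→1, i→2; i≥j, return j=1. nums = [2,1,12,8,9,6,3,4,7,11]

[2,1,12,8,9,6,3,4,7,11]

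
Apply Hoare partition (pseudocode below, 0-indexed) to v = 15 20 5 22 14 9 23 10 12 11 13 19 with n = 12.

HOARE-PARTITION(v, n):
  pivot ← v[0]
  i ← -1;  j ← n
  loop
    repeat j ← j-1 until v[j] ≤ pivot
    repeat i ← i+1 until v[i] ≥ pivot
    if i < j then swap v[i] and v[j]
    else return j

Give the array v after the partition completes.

13 11 5 12 14 9 10 23 22 20 15 19

pivot = v[0] = 15; i = -1, j = 12
j→10 (v[10]=13≤15), i→0 (v[0]=15≥15); i<j, swap → 13 20 5 22 14 9 23 10 12 11 15 19
j→9 (v[9]=11≤15), i→1 (v[1]=20≥15); i<j, swap → 13 11 5 22 14 9 23 10 12 20 15 19
j→8 (v[8]=12≤15), i→3 (v[3]=22≥15); i<j, swap → 13 11 5 12 14 9 23 10 22 20 15 19
j→7 (v[7]=10≤15), i→6 (v[6]=23≥15); i<j, swap → 13 11 5 12 14 9 10 23 22 20 15 19
j→6, i→7; i≥j, return j=6. v = 13 11 5 12 14 9 10 23 22 20 15 19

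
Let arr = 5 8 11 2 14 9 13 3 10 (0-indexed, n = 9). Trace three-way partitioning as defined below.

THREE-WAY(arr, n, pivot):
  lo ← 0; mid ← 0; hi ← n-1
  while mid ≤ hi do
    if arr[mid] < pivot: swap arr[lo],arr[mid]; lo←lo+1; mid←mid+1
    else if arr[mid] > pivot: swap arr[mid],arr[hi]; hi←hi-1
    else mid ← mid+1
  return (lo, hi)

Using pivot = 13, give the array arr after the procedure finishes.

lo=0 mid=0 hi=8
5<13: swap(0,0), lo=1 mid=1 ⇒ 5 8 11 2 14 9 13 3 10
8<13: swap(1,1), lo=2 mid=2 ⇒ 5 8 11 2 14 9 13 3 10
11<13: swap(2,2), lo=3 mid=3 ⇒ 5 8 11 2 14 9 13 3 10
2<13: swap(3,3), lo=4 mid=4 ⇒ 5 8 11 2 14 9 13 3 10
14>13: swap(4,8), hi=7 ⇒ 5 8 11 2 10 9 13 3 14
10<13: swap(4,4), lo=5 mid=5 ⇒ 5 8 11 2 10 9 13 3 14
9<13: swap(5,5), lo=6 mid=6 ⇒ 5 8 11 2 10 9 13 3 14
13=13: mid=7
3<13: swap(6,7), lo=7 mid=8 ⇒ 5 8 11 2 10 9 3 13 14
done. lo=7 hi=7; arr=5 8 11 2 10 9 3 13 14

5 8 11 2 10 9 3 13 14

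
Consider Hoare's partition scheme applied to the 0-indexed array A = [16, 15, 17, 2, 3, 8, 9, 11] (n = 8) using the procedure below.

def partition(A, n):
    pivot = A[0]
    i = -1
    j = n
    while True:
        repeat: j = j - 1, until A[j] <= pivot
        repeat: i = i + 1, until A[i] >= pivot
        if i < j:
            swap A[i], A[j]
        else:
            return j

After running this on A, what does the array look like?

pivot=16
j stops at 7 (11), i stops at 0 (16); swap ⇒ [11, 15, 17, 2, 3, 8, 9, 16]
j stops at 6 (9), i stops at 2 (17); swap ⇒ [11, 15, 9, 2, 3, 8, 17, 16]
j stops at 5, i stops at 6; i≥j ⇒ return 5. A=[11, 15, 9, 2, 3, 8, 17, 16]

[11, 15, 9, 2, 3, 8, 17, 16]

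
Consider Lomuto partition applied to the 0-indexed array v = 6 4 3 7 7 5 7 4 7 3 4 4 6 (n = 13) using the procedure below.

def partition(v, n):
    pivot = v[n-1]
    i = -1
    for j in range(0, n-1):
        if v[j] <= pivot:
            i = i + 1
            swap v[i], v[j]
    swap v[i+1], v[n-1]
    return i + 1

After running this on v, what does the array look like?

pivot = v[12] = 6; i = -1
j=0: v[0]=6 ≤ 6 → i=0, swap v[0],v[0] (no change) → 6 4 3 7 7 5 7 4 7 3 4 4 6
j=1: v[1]=4 ≤ 6 → i=1, swap v[1],v[1] (no change) → 6 4 3 7 7 5 7 4 7 3 4 4 6
j=2: v[2]=3 ≤ 6 → i=2, swap v[2],v[2] (no change) → 6 4 3 7 7 5 7 4 7 3 4 4 6
j=3: v[3]=7 > 6 → no swap
j=4: v[4]=7 > 6 → no swap
j=5: v[5]=5 ≤ 6 → i=3, swap v[3],v[5] → 6 4 3 5 7 7 7 4 7 3 4 4 6
j=6: v[6]=7 > 6 → no swap
j=7: v[7]=4 ≤ 6 → i=4, swap v[4],v[7] → 6 4 3 5 4 7 7 7 7 3 4 4 6
j=8: v[8]=7 > 6 → no swap
j=9: v[9]=3 ≤ 6 → i=5, swap v[5],v[9] → 6 4 3 5 4 3 7 7 7 7 4 4 6
j=10: v[10]=4 ≤ 6 → i=6, swap v[6],v[10] → 6 4 3 5 4 3 4 7 7 7 7 4 6
j=11: v[11]=4 ≤ 6 → i=7, swap v[7],v[11] → 6 4 3 5 4 3 4 4 7 7 7 7 6
final swap v[8],v[12] → 6 4 3 5 4 3 4 4 6 7 7 7 7; return 8

6 4 3 5 4 3 4 4 6 7 7 7 7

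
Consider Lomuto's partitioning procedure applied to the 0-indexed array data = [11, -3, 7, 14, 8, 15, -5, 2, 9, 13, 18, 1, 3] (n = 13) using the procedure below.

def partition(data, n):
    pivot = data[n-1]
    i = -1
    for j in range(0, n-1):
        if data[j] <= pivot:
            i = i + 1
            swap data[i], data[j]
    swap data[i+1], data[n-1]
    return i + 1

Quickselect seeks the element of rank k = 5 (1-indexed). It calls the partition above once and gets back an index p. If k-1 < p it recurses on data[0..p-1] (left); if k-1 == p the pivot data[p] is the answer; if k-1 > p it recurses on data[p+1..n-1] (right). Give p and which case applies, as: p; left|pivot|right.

4; pivot

pivot = data[12] = 3; i = -1
j=0: data[0]=11 > 3 → no swap
j=1: data[1]=-3 ≤ 3 → i=0, swap data[0],data[1] → [-3, 11, 7, 14, 8, 15, -5, 2, 9, 13, 18, 1, 3]
j=2: data[2]=7 > 3 → no swap
j=3: data[3]=14 > 3 → no swap
j=4: data[4]=8 > 3 → no swap
j=5: data[5]=15 > 3 → no swap
j=6: data[6]=-5 ≤ 3 → i=1, swap data[1],data[6] → [-3, -5, 7, 14, 8, 15, 11, 2, 9, 13, 18, 1, 3]
j=7: data[7]=2 ≤ 3 → i=2, swap data[2],data[7] → [-3, -5, 2, 14, 8, 15, 11, 7, 9, 13, 18, 1, 3]
j=8: data[8]=9 > 3 → no swap
j=9: data[9]=13 > 3 → no swap
j=10: data[10]=18 > 3 → no swap
j=11: data[11]=1 ≤ 3 → i=3, swap data[3],data[11] → [-3, -5, 2, 1, 8, 15, 11, 7, 9, 13, 18, 14, 3]
final swap data[4],data[12] → [-3, -5, 2, 1, 3, 15, 11, 7, 9, 13, 18, 14, 8]; return 4
p = 4; k-1 = 4 == 4 ⇒ pivot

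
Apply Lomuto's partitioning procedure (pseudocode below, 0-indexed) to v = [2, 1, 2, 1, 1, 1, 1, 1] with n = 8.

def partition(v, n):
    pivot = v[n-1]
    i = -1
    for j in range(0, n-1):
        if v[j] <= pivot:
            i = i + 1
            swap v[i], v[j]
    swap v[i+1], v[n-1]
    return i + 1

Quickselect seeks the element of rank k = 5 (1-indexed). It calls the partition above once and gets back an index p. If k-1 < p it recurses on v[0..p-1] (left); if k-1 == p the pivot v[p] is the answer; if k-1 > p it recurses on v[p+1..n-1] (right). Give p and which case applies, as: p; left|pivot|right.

pivot=1, i=-1
j=0: 2>1, skip
j=1: 1≤1, i=0, swap(0,1) ⇒ [1, 2, 2, 1, 1, 1, 1, 1]
j=2: 2>1, skip
j=3: 1≤1, i=1, swap(1,3) ⇒ [1, 1, 2, 2, 1, 1, 1, 1]
j=4: 1≤1, i=2, swap(2,4) ⇒ [1, 1, 1, 2, 2, 1, 1, 1]
j=5: 1≤1, i=3, swap(3,5) ⇒ [1, 1, 1, 1, 2, 2, 1, 1]
j=6: 1≤1, i=4, swap(4,6) ⇒ [1, 1, 1, 1, 1, 2, 2, 1]
swap(5,7) ⇒ [1, 1, 1, 1, 1, 1, 2, 2]; return 5
p = 5; k-1 = 4 < 5 ⇒ left

5; left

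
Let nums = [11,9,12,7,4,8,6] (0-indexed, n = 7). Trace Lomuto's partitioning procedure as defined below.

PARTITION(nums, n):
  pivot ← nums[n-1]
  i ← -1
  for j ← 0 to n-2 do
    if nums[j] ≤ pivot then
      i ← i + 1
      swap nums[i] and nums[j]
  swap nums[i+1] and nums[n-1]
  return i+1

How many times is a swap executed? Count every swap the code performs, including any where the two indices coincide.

pivot=6, i=-1
j=0: 11>6, skip
j=1: 9>6, skip
j=2: 12>6, skip
j=3: 7>6, skip
j=4: 4≤6, i=0, swap(0,4) ⇒ [4,9,12,7,11,8,6]
j=5: 8>6, skip
swap(1,6) ⇒ [4,6,12,7,11,8,9]; return 1

2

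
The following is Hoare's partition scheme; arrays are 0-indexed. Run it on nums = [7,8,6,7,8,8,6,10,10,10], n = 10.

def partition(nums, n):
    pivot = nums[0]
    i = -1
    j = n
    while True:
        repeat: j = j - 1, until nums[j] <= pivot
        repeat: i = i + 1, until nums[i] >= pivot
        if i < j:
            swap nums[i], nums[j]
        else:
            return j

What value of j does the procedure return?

2

pivot = nums[0] = 7; i = -1, j = 10
j→6 (nums[6]=6≤7), i→0 (nums[0]=7≥7); i<j, swap → [6,8,6,7,8,8,7,10,10,10]
j→3 (nums[3]=7≤7), i→1 (nums[1]=8≥7); i<j, swap → [6,7,6,8,8,8,7,10,10,10]
j→2, i→3; i≥j, return j=2. nums = [6,7,6,8,8,8,7,10,10,10]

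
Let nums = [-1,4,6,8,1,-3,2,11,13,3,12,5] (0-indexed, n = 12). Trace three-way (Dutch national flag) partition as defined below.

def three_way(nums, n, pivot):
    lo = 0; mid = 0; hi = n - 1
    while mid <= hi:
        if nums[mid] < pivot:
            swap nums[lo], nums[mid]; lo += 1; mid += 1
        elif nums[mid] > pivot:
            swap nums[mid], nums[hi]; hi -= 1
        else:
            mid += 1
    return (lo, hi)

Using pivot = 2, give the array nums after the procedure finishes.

pivot = 2; lo=0, mid=0, hi=11
nums[mid]=-1<2: swap nums[0],nums[0]; lo=1,mid=1 → [-1,4,6,8,1,-3,2,11,13,3,12,5]
nums[mid]=4>2: swap nums[1],nums[11]; hi=10 → [-1,5,6,8,1,-3,2,11,13,3,12,4]
nums[mid]=5>2: swap nums[1],nums[10]; hi=9 → [-1,12,6,8,1,-3,2,11,13,3,5,4]
nums[mid]=12>2: swap nums[1],nums[9]; hi=8 → [-1,3,6,8,1,-3,2,11,13,12,5,4]
nums[mid]=3>2: swap nums[1],nums[8]; hi=7 → [-1,13,6,8,1,-3,2,11,3,12,5,4]
nums[mid]=13>2: swap nums[1],nums[7]; hi=6 → [-1,11,6,8,1,-3,2,13,3,12,5,4]
nums[mid]=11>2: swap nums[1],nums[6]; hi=5 → [-1,2,6,8,1,-3,11,13,3,12,5,4]
nums[mid]=2=2: mid=2
nums[mid]=6>2: swap nums[2],nums[5]; hi=4 → [-1,2,-3,8,1,6,11,13,3,12,5,4]
nums[mid]=-3<2: swap nums[1],nums[2]; lo=2,mid=3 → [-1,-3,2,8,1,6,11,13,3,12,5,4]
nums[mid]=8>2: swap nums[3],nums[4]; hi=3 → [-1,-3,2,1,8,6,11,13,3,12,5,4]
nums[mid]=1<2: swap nums[2],nums[3]; lo=3,mid=4 → [-1,-3,1,2,8,6,11,13,3,12,5,4]
end: lo=3, hi=3; nums = [-1,-3,1,2,8,6,11,13,3,12,5,4]

[-1,-3,1,2,8,6,11,13,3,12,5,4]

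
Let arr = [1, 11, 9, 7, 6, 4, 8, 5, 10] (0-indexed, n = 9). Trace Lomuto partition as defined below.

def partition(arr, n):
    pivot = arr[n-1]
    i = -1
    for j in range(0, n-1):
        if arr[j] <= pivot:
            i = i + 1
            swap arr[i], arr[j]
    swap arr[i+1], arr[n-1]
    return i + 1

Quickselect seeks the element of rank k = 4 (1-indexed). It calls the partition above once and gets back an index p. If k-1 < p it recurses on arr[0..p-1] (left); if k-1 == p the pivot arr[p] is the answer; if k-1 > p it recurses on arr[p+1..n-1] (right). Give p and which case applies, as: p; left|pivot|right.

pivot=10, i=-1
j=0: 1≤10, i=0, swap(0,0) ⇒ [1, 11, 9, 7, 6, 4, 8, 5, 10]
j=1: 11>10, skip
j=2: 9≤10, i=1, swap(1,2) ⇒ [1, 9, 11, 7, 6, 4, 8, 5, 10]
j=3: 7≤10, i=2, swap(2,3) ⇒ [1, 9, 7, 11, 6, 4, 8, 5, 10]
j=4: 6≤10, i=3, swap(3,4) ⇒ [1, 9, 7, 6, 11, 4, 8, 5, 10]
j=5: 4≤10, i=4, swap(4,5) ⇒ [1, 9, 7, 6, 4, 11, 8, 5, 10]
j=6: 8≤10, i=5, swap(5,6) ⇒ [1, 9, 7, 6, 4, 8, 11, 5, 10]
j=7: 5≤10, i=6, swap(6,7) ⇒ [1, 9, 7, 6, 4, 8, 5, 11, 10]
swap(7,8) ⇒ [1, 9, 7, 6, 4, 8, 5, 10, 11]; return 7
p = 7; k-1 = 3 < 7 ⇒ left

7; left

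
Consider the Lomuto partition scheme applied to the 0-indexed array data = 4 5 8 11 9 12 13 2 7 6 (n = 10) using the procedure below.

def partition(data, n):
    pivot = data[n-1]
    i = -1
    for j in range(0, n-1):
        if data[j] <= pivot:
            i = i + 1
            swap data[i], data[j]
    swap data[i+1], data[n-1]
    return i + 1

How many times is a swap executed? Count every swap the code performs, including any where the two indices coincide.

4

pivot=6, i=-1
j=0: 4≤6, i=0, swap(0,0) ⇒ 4 5 8 11 9 12 13 2 7 6
j=1: 5≤6, i=1, swap(1,1) ⇒ 4 5 8 11 9 12 13 2 7 6
j=2: 8>6, skip
j=3: 11>6, skip
j=4: 9>6, skip
j=5: 12>6, skip
j=6: 13>6, skip
j=7: 2≤6, i=2, swap(2,7) ⇒ 4 5 2 11 9 12 13 8 7 6
j=8: 7>6, skip
swap(3,9) ⇒ 4 5 2 6 9 12 13 8 7 11; return 3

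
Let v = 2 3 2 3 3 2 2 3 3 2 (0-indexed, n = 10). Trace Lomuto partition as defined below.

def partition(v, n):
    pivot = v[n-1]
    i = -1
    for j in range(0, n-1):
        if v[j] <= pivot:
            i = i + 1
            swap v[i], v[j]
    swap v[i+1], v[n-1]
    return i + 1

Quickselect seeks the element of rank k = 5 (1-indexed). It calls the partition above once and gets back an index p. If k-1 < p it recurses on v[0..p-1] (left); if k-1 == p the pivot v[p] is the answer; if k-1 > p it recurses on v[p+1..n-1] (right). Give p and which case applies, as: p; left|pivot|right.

pivot = v[9] = 2; i = -1
j=0: v[0]=2 ≤ 2 → i=0, swap v[0],v[0] (no change) → 2 3 2 3 3 2 2 3 3 2
j=1: v[1]=3 > 2 → no swap
j=2: v[2]=2 ≤ 2 → i=1, swap v[1],v[2] → 2 2 3 3 3 2 2 3 3 2
j=3: v[3]=3 > 2 → no swap
j=4: v[4]=3 > 2 → no swap
j=5: v[5]=2 ≤ 2 → i=2, swap v[2],v[5] → 2 2 2 3 3 3 2 3 3 2
j=6: v[6]=2 ≤ 2 → i=3, swap v[3],v[6] → 2 2 2 2 3 3 3 3 3 2
j=7: v[7]=3 > 2 → no swap
j=8: v[8]=3 > 2 → no swap
final swap v[4],v[9] → 2 2 2 2 2 3 3 3 3 3; return 4
p = 4; k-1 = 4 == 4 ⇒ pivot

4; pivot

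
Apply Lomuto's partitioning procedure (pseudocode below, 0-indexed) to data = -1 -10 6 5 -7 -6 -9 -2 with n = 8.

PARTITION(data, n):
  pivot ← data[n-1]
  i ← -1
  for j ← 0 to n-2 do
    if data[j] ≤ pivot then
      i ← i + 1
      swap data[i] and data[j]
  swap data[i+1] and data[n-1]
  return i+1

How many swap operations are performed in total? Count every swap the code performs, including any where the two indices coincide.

pivot=-2, i=-1
j=0: -1>-2, skip
j=1: -10≤-2, i=0, swap(0,1) ⇒ -10 -1 6 5 -7 -6 -9 -2
j=2: 6>-2, skip
j=3: 5>-2, skip
j=4: -7≤-2, i=1, swap(1,4) ⇒ -10 -7 6 5 -1 -6 -9 -2
j=5: -6≤-2, i=2, swap(2,5) ⇒ -10 -7 -6 5 -1 6 -9 -2
j=6: -9≤-2, i=3, swap(3,6) ⇒ -10 -7 -6 -9 -1 6 5 -2
swap(4,7) ⇒ -10 -7 -6 -9 -2 6 5 -1; return 4

5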